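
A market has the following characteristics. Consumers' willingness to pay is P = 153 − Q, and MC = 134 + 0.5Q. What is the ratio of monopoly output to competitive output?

The monopolist equates marginal revenue to marginal cost: 153 − 2Q = 134 + 0.5Q, so Q = 7.6. From demand, P = 145.4.
Competitive equilibrium sets price equal to marginal cost: 153 − Q = 134 + 0.5Q, so Q = 38/3 and P = 421/3.
Ratio Q_m/Q_c = 7.6/(38/3) = 0.6.

Q_m/Q_c = 0.6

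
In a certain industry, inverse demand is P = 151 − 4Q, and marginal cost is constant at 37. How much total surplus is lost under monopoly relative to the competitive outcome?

Under competition P = MC = 37, so Q = (151 − 37)/4 = 28.5.
The monopolist equates marginal revenue to marginal cost: 151 − 8Q = 37, so Q = 14.25. From demand, P = 94.
DWL is the triangle between Q = 14.25 and Q = 28.5: ½·(28.5 − 14.25)·(94 − 37) = 406.125.

DWL = 406.125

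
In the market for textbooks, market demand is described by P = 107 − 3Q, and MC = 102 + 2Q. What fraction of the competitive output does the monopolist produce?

Q_m/Q_c = 0.625

The monopolist equates marginal revenue to marginal cost: 107 − 6Q = 102 + 2Q, so Q = 0.625. From demand, P = 105.125.
Competitive equilibrium sets price equal to marginal cost: 107 − 3Q = 102 + 2Q, so Q = 1 and P = 104.
Ratio Q_m/Q_c = 0.625/1 = 0.625.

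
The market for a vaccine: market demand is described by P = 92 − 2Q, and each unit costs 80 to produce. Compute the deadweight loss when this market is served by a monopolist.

DWL = 9

Perfect competition: P = MC = 80, so 92 − 2Q = 80 and Q = 6.
The monopolist equates marginal revenue to marginal cost: 92 − 4Q = 80, so Q = 3. From demand, P = 86.
DWL is the triangle between Q = 3 and Q = 6: ½·(6 − 3)·(86 − 80) = 9.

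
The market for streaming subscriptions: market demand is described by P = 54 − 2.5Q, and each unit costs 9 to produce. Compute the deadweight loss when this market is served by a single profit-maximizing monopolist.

Competitive firms price at marginal cost: P = 9, giving Q = 18.
Monopoly sets MR = MC: 54 − 5Q = 9 ⇒ Q = 9, P = 54 − 2.5·9 = 31.5.
DWL is the triangle between Q = 9 and Q = 18: ½·(18 − 9)·(31.5 − 9) = 101.25.

DWL = 101.25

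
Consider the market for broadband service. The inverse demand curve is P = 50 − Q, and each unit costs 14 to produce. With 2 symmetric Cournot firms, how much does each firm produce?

Cournot with 2 identical firms: the symmetric best-response condition is 50 − 3q = 14. Each firm produces q = 12, total output Q = 24, price P = 26.

q_i = 12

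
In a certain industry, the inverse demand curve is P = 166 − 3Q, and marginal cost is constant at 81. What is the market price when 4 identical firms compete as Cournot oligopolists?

P = 98

With 4 symmetric Cournot firms, each firm's FOC gives 166 − 15q = 81, so q = 17/3, Q = 4·17/3 = 68/3, and P = 98.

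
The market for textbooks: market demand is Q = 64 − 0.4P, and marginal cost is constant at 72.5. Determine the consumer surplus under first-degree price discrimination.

CS = 0

Inverting demand: P = 160 − 2.5Q.
A perfectly discriminating monopolist sells every unit with P(Q) ≥ MC(Q), so output equals the competitive quantity Q = 35. Each buyer pays their reservation price, so CS = 0 and the firm captures all surplus.
CS = 0.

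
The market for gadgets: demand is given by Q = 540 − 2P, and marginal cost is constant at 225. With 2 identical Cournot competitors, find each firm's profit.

π_i = 450

Inverting demand: P = 270 − 0.5Q.
In a 2-firm Cournot equilibrium, symmetry and the first-order condition give q = (270 − 225)/(1.5) = 30. So Q = 60 and P = 240.
Each firm's profit = (240 − 225)·30 = 450.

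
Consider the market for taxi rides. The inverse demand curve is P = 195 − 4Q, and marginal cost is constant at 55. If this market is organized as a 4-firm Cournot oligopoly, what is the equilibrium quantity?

In a 4-firm Cournot equilibrium, symmetry and the first-order condition give q = (195 − 55)/(20) = 7. So Q = 28 and P = 83.

Q = 28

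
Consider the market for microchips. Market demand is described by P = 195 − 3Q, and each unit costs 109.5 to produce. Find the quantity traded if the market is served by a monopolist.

Q = 14.25

A monopolist chooses Q where MR = MC. MR = 195 − 6Q; setting this equal to 109.5 gives Q = 14.25 and P = 152.25.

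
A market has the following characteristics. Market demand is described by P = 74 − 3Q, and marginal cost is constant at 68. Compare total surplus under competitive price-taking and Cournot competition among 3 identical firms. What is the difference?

Perfect competition: P = MC = 68, so 74 − 3Q = 68 and Q = 2.
CS = ½·(74 − 68)·2 = 6; PS = (68 − 68)·2 = 0; TS = 6.
Cournot with 3 identical firms: the symmetric best-response condition is 74 − 12q = 68. Each firm produces q = 0.5, total output Q = 1.5, price P = 69.5.
CS = ½·(74 − 69.5)·1.5 = 3.375; PS = (69.5 − 68)·1.5 = 2.25; TS = 5.625.
Change in total surplus: 5.625 − 6 = −0.375.

TS falls by 0.375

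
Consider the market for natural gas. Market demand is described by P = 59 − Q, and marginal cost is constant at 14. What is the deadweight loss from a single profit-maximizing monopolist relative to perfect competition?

DWL = 253.125

Competitive firms price at marginal cost: P = 14, giving Q = 45.
Monopoly sets MR = MC: 59 − 2Q = 14 ⇒ Q = 22.5, P = 59 − 22.5 = 36.5.
DWL is the triangle between Q = 22.5 and Q = 45: ½·(45 − 22.5)·(36.5 − 14) = 253.125.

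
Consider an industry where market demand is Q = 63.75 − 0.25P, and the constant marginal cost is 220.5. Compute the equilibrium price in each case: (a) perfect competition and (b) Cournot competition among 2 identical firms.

Inverting demand: P = 255 − 4Q.
Perfect competition: P = MC = 220.5, so 255 − 4Q = 220.5 and Q = 8.625.
In a 2-firm Cournot equilibrium, symmetry and the first-order condition give q = (255 − 220.5)/(12) = 2.875. So Q = 5.75 and P = 232.

Competition: P = 220.5; Cournot: P = 232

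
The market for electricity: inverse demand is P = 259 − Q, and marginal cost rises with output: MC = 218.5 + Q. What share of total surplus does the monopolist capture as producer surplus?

Monopoly sets MR = MC: 259 − 2Q = 218.5 + Q ⇒ Q = 13.5, P = 259 − 13.5 = 245.5.
CS = ½·(259 − 245.5)·13.5 = 91.125.
PS = P·Q − VC(Q) = 245.5·13.5 − (218.5·13.5 + ½·1·13.5²) = 273.375.
Share captured = PS/TS = 273.375/364.5 = 0.75.

PS/TS = 0.75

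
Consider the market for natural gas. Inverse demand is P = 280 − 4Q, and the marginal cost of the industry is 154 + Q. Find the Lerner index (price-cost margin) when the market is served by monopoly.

Lerner index = 0.25

Monopoly sets MR = MC: 280 − 8Q = 154 + Q ⇒ Q = 14, P = 280 − 4·14 = 224.
Lerner index = (P − MC)/P = (224 − 168)/224 = 0.25.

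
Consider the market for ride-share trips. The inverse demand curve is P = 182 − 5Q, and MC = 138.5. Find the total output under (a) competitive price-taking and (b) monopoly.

Under competition P = MC = 138.5, so Q = (182 − 138.5)/5 = 8.7.
A monopolist chooses Q where MR = MC. MR = 182 − 10Q; setting this equal to 138.5 gives Q = 4.35 and P = 160.25.

Competition: Q = 8.7; Monopoly: Q = 4.35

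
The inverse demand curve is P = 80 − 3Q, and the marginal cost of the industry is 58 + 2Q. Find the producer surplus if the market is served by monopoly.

Monopoly sets MR = MC: 80 − 6Q = 58 + 2Q ⇒ Q = 2.75, P = 80 − 3·2.75 = 71.75.
PS = P·Q − VC(Q) = 71.75·2.75 − (58·2.75 + ½·2·2.75²) = 30.25.

PS = 30.25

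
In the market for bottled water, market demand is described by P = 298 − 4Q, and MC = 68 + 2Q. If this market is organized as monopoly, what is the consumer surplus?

A monopolist chooses Q where MR = MC. MR = 298 − 8Q; setting this equal to 68 + 2Q gives Q = 23 and P = 206.
CS = ½·(298 − 206)·23 = 1058.

CS = 1058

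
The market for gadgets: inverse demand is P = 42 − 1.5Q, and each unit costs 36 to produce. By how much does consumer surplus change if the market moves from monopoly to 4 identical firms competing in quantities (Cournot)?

Monopoly sets MR = MC: 42 − 3Q = 36 ⇒ Q = 2, P = 42 − 1.5·2 = 39.
CS = ½·(42 − 39)·2 = 3.
With 4 symmetric Cournot firms, each firm's FOC gives 42 − 7.5q = 36, so q = 0.8, Q = 4·0.8 = 3.2, and P = 37.2.
CS = ½·(42 − 37.2)·3.2 = 7.68.
Change in consumer surplus: 7.68 − 3 = 4.68.

CS rises by 4.68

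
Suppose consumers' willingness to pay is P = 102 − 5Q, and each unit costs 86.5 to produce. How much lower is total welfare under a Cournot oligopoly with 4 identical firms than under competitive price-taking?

TS falls by 0.961

Perfect competition: P = MC = 86.5, so 102 − 5Q = 86.5 and Q = 3.1.
CS = ½·(102 − 86.5)·3.1 = 24.025; PS = (86.5 − 86.5)·3.1 = 0; TS = 24.025.
In a 4-firm Cournot equilibrium, symmetry and the first-order condition give q = (102 − 86.5)/(25) = 0.62. So Q = 2.48 and P = 89.6.
CS = ½·(102 − 89.6)·2.48 = 15.376; PS = (89.6 − 86.5)·2.48 = 7.688; TS = 23.064.
Change in total welfare: 23.064 − 24.025 = −0.961.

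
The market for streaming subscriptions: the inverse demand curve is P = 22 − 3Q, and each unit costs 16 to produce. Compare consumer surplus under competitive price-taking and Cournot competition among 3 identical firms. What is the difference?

CS falls by 2.625

Competitive firms price at marginal cost: P = 16, giving Q = 2.
CS = ½·(22 − 16)·2 = 6.
With 3 symmetric Cournot firms, each firm's FOC gives 22 − 12q = 16, so q = 0.5, Q = 3·0.5 = 1.5, and P = 17.5.
CS = ½·(22 − 17.5)·1.5 = 3.375.
Change in consumer surplus: 3.375 − 6 = −2.625.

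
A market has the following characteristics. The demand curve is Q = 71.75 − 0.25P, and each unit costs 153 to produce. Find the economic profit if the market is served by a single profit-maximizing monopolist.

Inverting demand: P = 287 − 4Q.
The monopolist equates marginal revenue to marginal cost: 287 − 8Q = 153, so Q = 16.75. From demand, P = 220.
Profit = (220 − 153)·16.75 = 1122.25.

Profit = 1122.25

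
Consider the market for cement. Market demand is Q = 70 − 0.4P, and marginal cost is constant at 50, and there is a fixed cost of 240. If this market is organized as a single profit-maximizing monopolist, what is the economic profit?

Profit = 1322.5

Inverting demand: P = 175 − 2.5Q.
The monopolist equates marginal revenue to marginal cost: 175 − 5Q = 50, so Q = 25. From demand, P = 112.5.
Profit = (112.5 − 50)·25 − 240 = 1322.5.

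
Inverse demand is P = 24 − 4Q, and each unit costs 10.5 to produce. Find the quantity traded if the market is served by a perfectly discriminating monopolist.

Q = 3.375

Under first-degree price discrimination the firm charges each unit its demand price and produces up to where P = MC, i.e. Q = 3.375. Consumer surplus is zero; producer surplus equals total surplus.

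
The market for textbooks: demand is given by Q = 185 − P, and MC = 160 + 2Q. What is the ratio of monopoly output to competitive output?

Inverting demand: P = 185 − Q.
The monopolist equates marginal revenue to marginal cost: 185 − 2Q = 160 + 2Q, so Q = 6.25. From demand, P = 178.75.
Under competition P = MC: 185 − Q = 160 + 2Q ⇒ Q = 25/3, P = 530/3.
Ratio Q_m/Q_c = 6.25/(25/3) = 0.75.

Q_m/Q_c = 0.75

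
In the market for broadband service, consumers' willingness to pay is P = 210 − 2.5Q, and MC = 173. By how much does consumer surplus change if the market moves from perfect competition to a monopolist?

Consumer surplus falls by 205.35

Competitive firms price at marginal cost: P = 173, giving Q = 14.8.
CS = ½·(210 − 173)·14.8 = 273.8.
A monopolist chooses Q where MR = MC. MR = 210 − 5Q; setting this equal to 173 gives Q = 7.4 and P = 191.5.
CS = ½·(210 − 191.5)·7.4 = 68.45.
Change in consumer surplus: 68.45 − 273.8 = −205.35.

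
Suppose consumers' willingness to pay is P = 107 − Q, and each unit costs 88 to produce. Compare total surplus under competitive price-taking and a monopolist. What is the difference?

Under competition P = MC = 88, so Q = (107 − 88)/1 = 19.
CS = ½·(107 − 88)·19 = 180.5; PS = (88 − 88)·19 = 0; TS = 180.5.
The monopolist equates marginal revenue to marginal cost: 107 − 2Q = 88, so Q = 9.5. From demand, P = 97.5.
CS = ½·(107 − 97.5)·9.5 = 45.125; PS = (97.5 − 88)·9.5 = 90.25; TS = 135.375.
Change in total surplus: 135.375 − 180.5 = −45.125.

Total surplus falls by 45.125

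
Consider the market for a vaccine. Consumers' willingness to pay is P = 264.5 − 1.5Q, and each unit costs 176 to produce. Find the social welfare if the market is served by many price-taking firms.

TS = 2610.75

Perfect competition: P = MC = 176, so 264.5 − 1.5Q = 176 and Q = 59.
CS = ½·(264.5 − 176)·59 = 2610.75; PS = (176 − 176)·59 = 0; TS = 2610.75.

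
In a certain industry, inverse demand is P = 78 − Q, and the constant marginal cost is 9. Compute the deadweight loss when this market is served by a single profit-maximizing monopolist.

Under competition P = MC = 9, so Q = (78 − 9)/1 = 69.
The monopolist equates marginal revenue to marginal cost: 78 − 2Q = 9, so Q = 34.5. From demand, P = 43.5.
DWL is the triangle between Q = 34.5 and Q = 69: ½·(69 − 34.5)·(43.5 − 9) = 595.125.

DWL = 595.125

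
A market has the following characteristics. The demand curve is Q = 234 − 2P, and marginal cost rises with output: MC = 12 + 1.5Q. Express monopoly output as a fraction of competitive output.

Inverting demand: P = 117 − 0.5Q.
Monopoly sets MR = MC: 117 − Q = 12 + 1.5Q ⇒ Q = 42, P = 117 − 0.5·42 = 96.
Competitive equilibrium sets price equal to marginal cost: 117 − 0.5Q = 12 + 1.5Q, so Q = 52.5 and P = 90.75.
Ratio Q_m/Q_c = 42/52.5 = 0.8.

Q_m/Q_c = 0.8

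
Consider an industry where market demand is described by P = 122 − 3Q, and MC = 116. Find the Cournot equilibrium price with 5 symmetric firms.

In a 5-firm Cournot equilibrium, symmetry and the first-order condition give q = (122 − 116)/(18) = 1/3. So Q = 5/3 and P = 117.

P = 117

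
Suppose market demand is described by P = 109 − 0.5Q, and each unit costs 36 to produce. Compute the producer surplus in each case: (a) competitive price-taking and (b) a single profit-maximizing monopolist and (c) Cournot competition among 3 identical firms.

Under competition P = MC = 36, so Q = (109 − 36)/0.5 = 146.
PS = (36 − 36)·146 = 0.
The monopolist equates marginal revenue to marginal cost: 109 − Q = 36, so Q = 73. From demand, P = 72.5.
PS = (72.5 − 36)·73 = 2664.5.
Cournot with 3 identical firms: the symmetric best-response condition is 109 − 2q = 36. Each firm produces q = 36.5, total output Q = 109.5, price P = 54.25.
PS = (54.25 − 36)·109.5 = 1998.375.

Competition: PS = 0; Monopoly: PS = 2664.5; Cournot: PS = 1998.375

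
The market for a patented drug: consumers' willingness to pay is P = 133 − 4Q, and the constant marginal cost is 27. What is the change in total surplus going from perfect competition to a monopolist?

TS falls by 351.125

Competitive firms price at marginal cost: P = 27, giving Q = 26.5.
CS = ½·(133 − 27)·26.5 = 1404.5; PS = (27 − 27)·26.5 = 0; TS = 1404.5.
A monopolist chooses Q where MR = MC. MR = 133 − 8Q; setting this equal to 27 gives Q = 13.25 and P = 80.
CS = ½·(133 − 80)·13.25 = 351.125; PS = (80 − 27)·13.25 = 702.25; TS = 1053.375.
Change in total surplus: 1053.375 − 1404.5 = −351.125.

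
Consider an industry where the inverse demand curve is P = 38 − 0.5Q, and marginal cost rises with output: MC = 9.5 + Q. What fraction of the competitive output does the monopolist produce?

Q_m/Q_c = 0.75

Monopoly sets MR = MC: 38 − Q = 9.5 + Q ⇒ Q = 14.25, P = 38 − 0.5·14.25 = 30.875.
Under competition P = MC: 38 − 0.5Q = 9.5 + Q ⇒ Q = 19, P = 28.5.
Ratio Q_m/Q_c = 14.25/19 = 0.75.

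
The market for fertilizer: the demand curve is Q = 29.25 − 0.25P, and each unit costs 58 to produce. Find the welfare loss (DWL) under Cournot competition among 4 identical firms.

DWL = 17.405

Inverting demand: P = 117 − 4Q.
Perfect competition: P = MC = 58, so 117 − 4Q = 58 and Q = 14.75.
With 4 symmetric Cournot firms, each firm's FOC gives 117 − 20q = 58, so q = 2.95, Q = 4·2.95 = 11.8, and P = 69.8.
DWL is the triangle between Q = 11.8 and Q = 14.75: ½·(14.75 − 11.8)·(69.8 − 58) = 17.405.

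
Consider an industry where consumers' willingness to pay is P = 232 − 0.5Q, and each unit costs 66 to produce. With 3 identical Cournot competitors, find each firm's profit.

Cournot with 3 identical firms: the symmetric best-response condition is 232 − 2q = 66. Each firm produces q = 83, total output Q = 249, price P = 107.5.
Each firm's profit = (107.5 − 66)·83 = 3444.5.

π_i = 3444.5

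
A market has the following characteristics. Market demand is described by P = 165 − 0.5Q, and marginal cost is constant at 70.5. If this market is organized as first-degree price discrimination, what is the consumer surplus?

With perfect price discrimination, output is the efficient level Q = 189 (where demand meets MC), but every buyer pays their willingness to pay: CS = 0 and PS = total surplus.
CS = 0.

CS = 0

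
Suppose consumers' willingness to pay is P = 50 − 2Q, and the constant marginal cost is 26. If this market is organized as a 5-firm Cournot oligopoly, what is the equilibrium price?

In a 5-firm Cournot equilibrium, symmetry and the first-order condition give q = (50 − 26)/(12) = 2. So Q = 10 and P = 30.

P = 30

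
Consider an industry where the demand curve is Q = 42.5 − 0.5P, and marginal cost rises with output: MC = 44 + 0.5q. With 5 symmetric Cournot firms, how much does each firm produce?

Inverting demand: P = 85 − 2Q.
In a 5-firm Cournot equilibrium, symmetry and the first-order condition give q = (85 − 44)/(12.5) = 3.28. So Q = 16.4 and P = 52.2.

q_i = 3.28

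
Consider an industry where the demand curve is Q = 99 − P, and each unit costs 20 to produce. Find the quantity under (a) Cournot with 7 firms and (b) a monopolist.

Inverting demand: P = 99 − Q.
With 7 symmetric Cournot firms, each firm's FOC gives 99 − 8q = 20, so q = 9.875, Q = 7·9.875 = 69.125, and P = 29.875.
The monopolist equates marginal revenue to marginal cost: 99 − 2Q = 20, so Q = 39.5. From demand, P = 59.5.

Cournot: Q = 69.125; Monopoly: Q = 39.5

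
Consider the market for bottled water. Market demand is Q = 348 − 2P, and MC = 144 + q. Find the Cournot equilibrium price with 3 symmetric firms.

P = 159

Inverting demand: P = 174 − 0.5Q.
With 3 symmetric Cournot firms, each firm's FOC gives 174 − 2q = 144 + q, so q = 10, Q = 3·10 = 30, and P = 159.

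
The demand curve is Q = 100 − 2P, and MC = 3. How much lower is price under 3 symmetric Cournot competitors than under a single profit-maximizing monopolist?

Inverting demand: P = 50 − 0.5Q.
The monopolist equates marginal revenue to marginal cost: 50 − Q = 3, so Q = 47. From demand, P = 26.5.
Cournot with 3 identical firms: the symmetric best-response condition is 50 − 2q = 3. Each firm produces q = 23.5, total output Q = 70.5, price P = 14.75.
Change in price: 14.75 − 26.5 = −11.75.

P falls by 11.75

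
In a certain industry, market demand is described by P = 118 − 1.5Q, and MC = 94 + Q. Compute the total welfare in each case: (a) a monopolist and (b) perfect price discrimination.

Monopoly sets MR = MC: 118 − 3Q = 94 + Q ⇒ Q = 6, P = 118 − 1.5·6 = 109.
CS = ½·(118 − 109)·6 = 27; PS = (109·6 − 94·6 − ½·1·6²) = 72; TS = 99.
With perfect price discrimination, output is the efficient level Q = 9.6 (where demand meets MC), but every buyer pays their willingness to pay: CS = 0 and PS = total surplus.
TS = 115.2 (equal to competitive TS).

Monopoly: TS = 99; Perfect PD: TS = 115.2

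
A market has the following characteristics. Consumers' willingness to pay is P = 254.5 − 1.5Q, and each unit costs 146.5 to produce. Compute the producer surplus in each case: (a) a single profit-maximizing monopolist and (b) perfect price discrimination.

A monopolist chooses Q where MR = MC. MR = 254.5 − 3Q; setting this equal to 146.5 gives Q = 36 and P = 200.5.
PS = (200.5 − 146.5)·36 = 1944.
With perfect price discrimination, output is the efficient level Q = 72 (where demand meets MC), but every buyer pays their willingness to pay: CS = 0 and PS = total surplus.
PS = ½·(254.5 − 146.5)·72 = 3888.

Monopoly: PS = 1944; Perfect PD: PS = 3888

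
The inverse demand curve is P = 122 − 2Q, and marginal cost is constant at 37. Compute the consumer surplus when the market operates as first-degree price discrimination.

A perfectly discriminating monopolist sells every unit with P(Q) ≥ MC(Q), so output equals the competitive quantity Q = 42.5. Each buyer pays their reservation price, so CS = 0 and the firm captures all surplus.
CS = 0.

CS = 0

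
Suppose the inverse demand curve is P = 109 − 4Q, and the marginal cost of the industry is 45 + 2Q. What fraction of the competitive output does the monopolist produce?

A monopolist chooses Q where MR = MC. MR = 109 − 8Q; setting this equal to 45 + 2Q gives Q = 6.4 and P = 83.4.
Competitive equilibrium sets price equal to marginal cost: 109 − 4Q = 45 + 2Q, so Q = 32/3 and P = 199/3.
Ratio Q_m/Q_c = 6.4/(32/3) = 0.6.

Q_m/Q_c = 0.6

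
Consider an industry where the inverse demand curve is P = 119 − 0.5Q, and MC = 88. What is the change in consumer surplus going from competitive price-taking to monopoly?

Competitive firms price at marginal cost: P = 88, giving Q = 62.
CS = ½·(119 − 88)·62 = 961.
The monopolist equates marginal revenue to marginal cost: 119 − Q = 88, so Q = 31. From demand, P = 103.5.
CS = ½·(119 − 103.5)·31 = 240.25.
Change in consumer surplus: 240.25 − 961 = −720.75.

CS falls by 720.75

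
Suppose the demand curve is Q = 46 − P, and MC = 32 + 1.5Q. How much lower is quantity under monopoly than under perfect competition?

Quantity falls by 1.6

Inverting demand: P = 46 − Q.
Competitive equilibrium sets price equal to marginal cost: 46 − Q = 32 + 1.5Q, so Q = 5.6 and P = 40.4.
A monopolist chooses Q where MR = MC. MR = 46 − 2Q; setting this equal to 32 + 1.5Q gives Q = 4 and P = 42.
Change in quantity: 4 − 5.6 = −1.6.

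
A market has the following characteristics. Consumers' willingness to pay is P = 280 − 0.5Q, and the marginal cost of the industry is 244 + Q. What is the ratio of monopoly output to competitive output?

Q_m/Q_c = 0.75

Monopoly sets MR = MC: 280 − Q = 244 + Q ⇒ Q = 18, P = 280 − 0.5·18 = 271.
Competitive equilibrium sets price equal to marginal cost: 280 − 0.5Q = 244 + Q, so Q = 24 and P = 268.
Ratio Q_m/Q_c = 18/24 = 0.75.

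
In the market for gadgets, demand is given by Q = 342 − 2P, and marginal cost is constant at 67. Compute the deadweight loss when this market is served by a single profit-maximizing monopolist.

Inverting demand: P = 171 − 0.5Q.
Under competition P = MC = 67, so Q = (171 − 67)/0.5 = 208.
A monopolist chooses Q where MR = MC. MR = 171 − Q; setting this equal to 67 gives Q = 104 and P = 119.
DWL is the triangle between Q = 104 and Q = 208: ½·(208 − 104)·(119 − 67) = 2704.

DWL = 2704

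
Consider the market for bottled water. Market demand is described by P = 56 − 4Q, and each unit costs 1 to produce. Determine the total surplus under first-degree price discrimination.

With perfect price discrimination, output is the efficient level Q = 13.75 (where demand meets MC), but every buyer pays their willingness to pay: CS = 0 and PS = total surplus.
TS = 378.125 (equal to competitive TS).

TS = 378.125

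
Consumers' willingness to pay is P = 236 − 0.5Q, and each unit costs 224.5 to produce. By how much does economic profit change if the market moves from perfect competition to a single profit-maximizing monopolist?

π rises by 66.125

Perfect competition: P = MC = 224.5, so 236 − 0.5Q = 224.5 and Q = 23.
Profit = (224.5 − 224.5)·23 = 0.
A monopolist chooses Q where MR = MC. MR = 236 − Q; setting this equal to 224.5 gives Q = 11.5 and P = 230.25.
Profit = (230.25 − 224.5)·11.5 = 66.125.
Change in economic profit: 66.125 − 0 = 66.125.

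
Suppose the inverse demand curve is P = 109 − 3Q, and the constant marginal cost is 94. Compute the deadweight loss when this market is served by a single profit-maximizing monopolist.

DWL = 9.375

Competitive firms price at marginal cost: P = 94, giving Q = 5.
Monopoly sets MR = MC: 109 − 6Q = 94 ⇒ Q = 2.5, P = 109 − 3·2.5 = 101.5.
DWL is the triangle between Q = 2.5 and Q = 5: ½·(5 − 2.5)·(101.5 − 94) = 9.375.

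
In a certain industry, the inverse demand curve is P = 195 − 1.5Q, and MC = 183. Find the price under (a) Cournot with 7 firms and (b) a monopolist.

In a 7-firm Cournot equilibrium, symmetry and the first-order condition give q = (195 − 183)/(12) = 1. So Q = 7 and P = 184.5.
Monopoly sets MR = MC: 195 − 3Q = 183 ⇒ Q = 4, P = 195 − 1.5·4 = 189.

Cournot: P = 184.5; Monopoly: P = 189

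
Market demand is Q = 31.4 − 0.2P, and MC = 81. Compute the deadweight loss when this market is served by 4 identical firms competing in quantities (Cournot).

DWL = 23.104

Inverting demand: P = 157 − 5Q.
Competitive firms price at marginal cost: P = 81, giving Q = 15.2.
In a 4-firm Cournot equilibrium, symmetry and the first-order condition give q = (157 − 81)/(25) = 3.04. So Q = 12.16 and P = 96.2.
DWL is the triangle between Q = 12.16 and Q = 15.2: ½·(15.2 − 12.16)·(96.2 − 81) = 23.104.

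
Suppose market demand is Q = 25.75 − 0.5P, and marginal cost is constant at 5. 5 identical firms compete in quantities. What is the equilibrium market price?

P = 12.75

Inverting demand: P = 51.5 − 2Q.
With 5 symmetric Cournot firms, each firm's FOC gives 51.5 − 12q = 5, so q = 3.875, Q = 5·3.875 = 19.375, and P = 12.75.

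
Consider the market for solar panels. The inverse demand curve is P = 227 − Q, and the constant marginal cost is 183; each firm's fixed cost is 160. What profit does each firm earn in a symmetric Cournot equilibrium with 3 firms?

π_i = −39

Cournot with 3 identical firms: the symmetric best-response condition is 227 − 4q = 183. Each firm produces q = 11, total output Q = 33, price P = 194.
Each firm's profit = (194 − 183)·11 − 160 = −39.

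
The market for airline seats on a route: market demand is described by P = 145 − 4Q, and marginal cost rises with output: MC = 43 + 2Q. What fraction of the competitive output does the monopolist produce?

Q_m/Q_c = 0.6

A monopolist chooses Q where MR = MC. MR = 145 − 8Q; setting this equal to 43 + 2Q gives Q = 10.2 and P = 104.2.
Competitive equilibrium sets price equal to marginal cost: 145 − 4Q = 43 + 2Q, so Q = 17 and P = 77.
Ratio Q_m/Q_c = 10.2/17 = 0.6.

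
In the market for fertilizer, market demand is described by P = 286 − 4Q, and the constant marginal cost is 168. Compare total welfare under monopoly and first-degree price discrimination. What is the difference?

TS rises by 435.125

Monopoly sets MR = MC: 286 − 8Q = 168 ⇒ Q = 14.75, P = 286 − 4·14.75 = 227.
CS = ½·(286 − 227)·14.75 = 435.125; PS = (227 − 168)·14.75 = 870.25; TS = 1305.375.
With perfect price discrimination, output is the efficient level Q = 29.5 (where demand meets MC), but every buyer pays their willingness to pay: CS = 0 and PS = total surplus.
TS = 1740.5 (equal to competitive TS).
Change in total welfare: 1740.5 − 1305.375 = 435.125.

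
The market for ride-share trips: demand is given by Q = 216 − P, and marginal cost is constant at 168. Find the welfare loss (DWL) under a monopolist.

DWL = 288

Inverting demand: P = 216 − Q.
Perfect competition: P = MC = 168, so 216 − Q = 168 and Q = 48.
A monopolist chooses Q where MR = MC. MR = 216 − 2Q; setting this equal to 168 gives Q = 24 and P = 192.
DWL is the triangle between Q = 24 and Q = 48: ½·(48 − 24)·(192 − 168) = 288.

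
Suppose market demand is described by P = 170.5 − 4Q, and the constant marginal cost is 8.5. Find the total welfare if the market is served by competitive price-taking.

TS = 3280.5

Perfect competition: P = MC = 8.5, so 170.5 − 4Q = 8.5 and Q = 40.5.
CS = ½·(170.5 − 8.5)·40.5 = 3280.5; PS = (8.5 − 8.5)·40.5 = 0; TS = 3280.5.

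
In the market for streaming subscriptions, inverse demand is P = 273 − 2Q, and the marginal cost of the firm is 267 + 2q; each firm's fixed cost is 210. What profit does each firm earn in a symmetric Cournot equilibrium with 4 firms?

π_i = −209.25

In a 4-firm Cournot equilibrium, symmetry and the first-order condition give q = (273 − 267)/(12) = 0.5. So Q = 2 and P = 269.
Each firm's profit = 269·0.5 − (267·0.5 + ½·2·0.5²) − 210 = −209.25.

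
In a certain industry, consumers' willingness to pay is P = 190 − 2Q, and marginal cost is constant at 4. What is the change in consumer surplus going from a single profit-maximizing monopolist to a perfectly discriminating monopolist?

Monopoly sets MR = MC: 190 − 4Q = 4 ⇒ Q = 46.5, P = 190 − 2·46.5 = 97.
CS = ½·(190 − 97)·46.5 = 2162.25.
A perfectly discriminating monopolist sells every unit with P(Q) ≥ MC(Q), so output equals the competitive quantity Q = 93. Each buyer pays their reservation price, so CS = 0 and the firm captures all surplus.
CS = 0.
Change in consumer surplus: 0 − 2162.25 = −2162.25.

Consumer surplus falls by 2162.25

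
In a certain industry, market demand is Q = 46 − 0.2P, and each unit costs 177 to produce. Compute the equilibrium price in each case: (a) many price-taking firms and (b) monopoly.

Competition: P = 177; Monopoly: P = 203.5

Inverting demand: P = 230 − 5Q.
Under competition P = MC = 177, so Q = (230 − 177)/5 = 10.6.
The monopolist equates marginal revenue to marginal cost: 230 − 10Q = 177, so Q = 5.3. From demand, P = 203.5.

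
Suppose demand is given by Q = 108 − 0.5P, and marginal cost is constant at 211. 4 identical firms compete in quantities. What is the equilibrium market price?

Inverting demand: P = 216 − 2Q.
With 4 symmetric Cournot firms, each firm's FOC gives 216 − 10q = 211, so q = 0.5, Q = 4·0.5 = 2, and P = 212.

P = 212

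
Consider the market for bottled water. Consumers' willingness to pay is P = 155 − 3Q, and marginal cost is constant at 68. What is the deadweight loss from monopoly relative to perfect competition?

DWL = 315.375

Competitive firms price at marginal cost: P = 68, giving Q = 29.
The monopolist equates marginal revenue to marginal cost: 155 − 6Q = 68, so Q = 14.5. From demand, P = 111.5.
DWL is the triangle between Q = 14.5 and Q = 29: ½·(29 − 14.5)·(111.5 − 68) = 315.375.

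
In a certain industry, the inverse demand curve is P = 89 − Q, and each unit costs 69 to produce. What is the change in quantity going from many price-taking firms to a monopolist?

Quantity falls by 10

Competitive firms price at marginal cost: P = 69, giving Q = 20.
The monopolist equates marginal revenue to marginal cost: 89 − 2Q = 69, so Q = 10. From demand, P = 79.
Change in quantity: 10 − 20 = −10.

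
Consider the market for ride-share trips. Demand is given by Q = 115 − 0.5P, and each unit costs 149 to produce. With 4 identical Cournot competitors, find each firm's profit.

Inverting demand: P = 230 − 2Q.
With 4 symmetric Cournot firms, each firm's FOC gives 230 − 10q = 149, so q = 8.1, Q = 4·8.1 = 32.4, and P = 165.2.
Each firm's profit = (165.2 − 149)·8.1 = 131.22.

π_i = 131.22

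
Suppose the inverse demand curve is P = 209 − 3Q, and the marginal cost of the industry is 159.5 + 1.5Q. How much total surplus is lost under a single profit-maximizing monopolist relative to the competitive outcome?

DWL = 43.56

Competitive equilibrium sets price equal to marginal cost: 209 − 3Q = 159.5 + 1.5Q, so Q = 11 and P = 176.
A monopolist chooses Q where MR = MC. MR = 209 − 6Q; setting this equal to 159.5 + 1.5Q gives Q = 6.6 and P = 189.2.
CS = ½·(209 − 176)·11 = 181.5; PS = (176·11 − 159.5·11 − ½·1.5·11²) = 90.75; TS = 272.25.
CS = ½·(209 − 189.2)·6.6 = 65.34; PS = (189.2·6.6 − 159.5·6.6 − ½·1.5·6.6²) = 163.35; TS = 228.69.
DWL = 272.25 − 228.69 = 43.56.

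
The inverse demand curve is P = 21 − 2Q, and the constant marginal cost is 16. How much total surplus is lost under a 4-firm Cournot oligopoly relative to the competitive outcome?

Under competition P = MC = 16, so Q = (21 − 16)/2 = 2.5.
With 4 symmetric Cournot firms, each firm's FOC gives 21 − 10q = 16, so q = 0.5, Q = 4·0.5 = 2, and P = 17.
DWL is the triangle between Q = 2 and Q = 2.5: ½·(2.5 − 2)·(17 − 16) = 0.25.

DWL = 0.25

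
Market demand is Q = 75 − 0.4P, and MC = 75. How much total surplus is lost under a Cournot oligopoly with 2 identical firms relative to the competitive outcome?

DWL = 281.25

Inverting demand: P = 187.5 − 2.5Q.
Competitive firms price at marginal cost: P = 75, giving Q = 45.
In a 2-firm Cournot equilibrium, symmetry and the first-order condition give q = (187.5 − 75)/(7.5) = 15. So Q = 30 and P = 112.5.
DWL is the triangle between Q = 30 and Q = 45: ½·(45 − 30)·(112.5 − 75) = 281.25.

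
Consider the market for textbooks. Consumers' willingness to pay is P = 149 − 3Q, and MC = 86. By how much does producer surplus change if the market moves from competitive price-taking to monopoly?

Producer surplus rises by 330.75

Under competition P = MC = 86, so Q = (149 − 86)/3 = 21.
PS = (86 − 86)·21 = 0.
The monopolist equates marginal revenue to marginal cost: 149 − 6Q = 86, so Q = 10.5. From demand, P = 117.5.
PS = (117.5 − 86)·10.5 = 330.75.
Change in producer surplus: 330.75 − 0 = 330.75.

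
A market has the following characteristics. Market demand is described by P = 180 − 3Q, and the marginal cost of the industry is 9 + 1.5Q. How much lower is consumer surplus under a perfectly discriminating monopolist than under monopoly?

CS falls by 779.76

Monopoly sets MR = MC: 180 − 6Q = 9 + 1.5Q ⇒ Q = 22.8, P = 180 − 3·22.8 = 111.6.
CS = ½·(180 − 111.6)·22.8 = 779.76.
A perfectly discriminating monopolist sells every unit with P(Q) ≥ MC(Q), so output equals the competitive quantity Q = 38. Each buyer pays their reservation price, so CS = 0 and the firm captures all surplus.
CS = 0.
Change in consumer surplus: 0 − 779.76 = −779.76.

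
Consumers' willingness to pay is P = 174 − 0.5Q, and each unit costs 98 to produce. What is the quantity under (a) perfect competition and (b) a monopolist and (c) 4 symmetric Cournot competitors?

Under competition P = MC = 98, so Q = (174 − 98)/0.5 = 152.
Monopoly sets MR = MC: 174 − Q = 98 ⇒ Q = 76, P = 174 − 0.5·76 = 136.
In a 4-firm Cournot equilibrium, symmetry and the first-order condition give q = (174 − 98)/(2.5) = 30.4. So Q = 121.6 and P = 113.2.

Competition: Q = 152; Monopoly: Q = 76; Cournot: Q = 121.6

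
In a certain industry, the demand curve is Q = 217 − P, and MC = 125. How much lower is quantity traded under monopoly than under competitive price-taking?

Quantity traded falls by 46

Inverting demand: P = 217 − Q.
Competitive firms price at marginal cost: P = 125, giving Q = 92.
A monopolist chooses Q where MR = MC. MR = 217 − 2Q; setting this equal to 125 gives Q = 46 and P = 171.
Change in quantity traded: 46 − 92 = −46.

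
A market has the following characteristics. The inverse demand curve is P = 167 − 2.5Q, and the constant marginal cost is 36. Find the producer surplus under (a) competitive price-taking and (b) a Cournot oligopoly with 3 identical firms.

Under competition P = MC = 36, so Q = (167 − 36)/2.5 = 52.4.
PS = (36 − 36)·52.4 = 0.
Cournot with 3 identical firms: the symmetric best-response condition is 167 − 10q = 36. Each firm produces q = 13.1, total output Q = 39.3, price P = 68.75.
PS = (68.75 − 36)·39.3 = 1287.075.

Competition: PS = 0; Cournot: PS = 1287.075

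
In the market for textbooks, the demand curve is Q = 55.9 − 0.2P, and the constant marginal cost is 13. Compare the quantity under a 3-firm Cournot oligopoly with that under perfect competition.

Inverting demand: P = 279.5 − 5Q.
With 3 symmetric Cournot firms, each firm's FOC gives 279.5 − 20q = 13, so q = 13.325, Q = 3·13.325 = 39.975, and P = 79.625.
Perfect competition: P = MC = 13, so 279.5 − 5Q = 13 and Q = 53.3.

Cournot: Q = 39.975; Competition: Q = 53.3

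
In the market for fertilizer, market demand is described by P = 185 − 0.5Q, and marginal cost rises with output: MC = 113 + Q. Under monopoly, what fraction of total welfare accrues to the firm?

The monopolist equates marginal revenue to marginal cost: 185 − Q = 113 + Q, so Q = 36. From demand, P = 167.
CS = ½·(185 − 167)·36 = 324.
PS = P·Q − VC(Q) = 167·36 − (113·36 + ½·1·36²) = 1296.
Share captured = PS/TS = 1296/1620 = 0.8.

PS/TS = 0.8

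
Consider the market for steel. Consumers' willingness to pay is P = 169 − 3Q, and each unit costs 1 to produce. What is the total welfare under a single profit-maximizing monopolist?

TS = 3528

Monopoly sets MR = MC: 169 − 6Q = 1 ⇒ Q = 28, P = 169 − 3·28 = 85.
CS = ½·(169 − 85)·28 = 1176; PS = (85 − 1)·28 = 2352; TS = 3528.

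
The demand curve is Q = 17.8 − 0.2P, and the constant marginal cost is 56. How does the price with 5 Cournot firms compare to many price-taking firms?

Inverting demand: P = 89 − 5Q.
Cournot with 5 identical firms: the symmetric best-response condition is 89 − 30q = 56. Each firm produces q = 1.1, total output Q = 5.5, price P = 61.5.
Under competition P = MC = 56, so Q = (89 − 56)/5 = 6.6.

Cournot: P = 61.5; Competition: P = 56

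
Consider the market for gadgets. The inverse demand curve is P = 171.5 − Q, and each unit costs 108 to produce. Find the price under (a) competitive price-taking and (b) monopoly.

Competition: P = 108; Monopoly: P = 139.75

Competitive firms price at marginal cost: P = 108, giving Q = 63.5.
Monopoly sets MR = MC: 171.5 − 2Q = 108 ⇒ Q = 31.75, P = 171.5 − 31.75 = 139.75.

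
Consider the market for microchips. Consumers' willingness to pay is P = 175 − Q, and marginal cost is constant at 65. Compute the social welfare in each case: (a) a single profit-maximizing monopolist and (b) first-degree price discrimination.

Monopoly: TS = 4537.5; Perfect PD: TS = 6050

A monopolist chooses Q where MR = MC. MR = 175 − 2Q; setting this equal to 65 gives Q = 55 and P = 120.
CS = ½·(175 − 120)·55 = 1512.5; PS = (120 − 65)·55 = 3025; TS = 4537.5.
With perfect price discrimination, output is the efficient level Q = 110 (where demand meets MC), but every buyer pays their willingness to pay: CS = 0 and PS = total surplus.
TS = 6050 (equal to competitive TS).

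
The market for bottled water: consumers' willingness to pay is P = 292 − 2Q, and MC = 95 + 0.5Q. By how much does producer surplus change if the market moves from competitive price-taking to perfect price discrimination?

Producer surplus rises by 6209.44

Under competition P = MC: 292 − 2Q = 95 + 0.5Q ⇒ Q = 78.8, P = 134.4.
PS = P·Q − VC(Q) = 134.4·78.8 − (95·78.8 + ½·0.5·78.8²) = 1552.36.
With perfect price discrimination, output is the efficient level Q = 78.8 (where demand meets MC), but every buyer pays their willingness to pay: CS = 0 and PS = total surplus.
PS = ½·(292 − 95)·78.8 = 7761.8.
Change in producer surplus: 7761.8 − 1552.36 = 6209.44.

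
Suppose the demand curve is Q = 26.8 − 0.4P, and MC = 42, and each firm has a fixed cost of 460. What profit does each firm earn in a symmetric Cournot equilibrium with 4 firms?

π_i = −450

Inverting demand: P = 67 − 2.5Q.
Cournot with 4 identical firms: the symmetric best-response condition is 67 − 12.5q = 42. Each firm produces q = 2, total output Q = 8, price P = 47.
Each firm's profit = (47 − 42)·2 − 460 = −450.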